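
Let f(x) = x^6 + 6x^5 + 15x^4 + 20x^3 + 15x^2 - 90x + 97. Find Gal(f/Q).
(S_3 x S_3) : C_2

The polynomial f is an irreducible sextic over Q, so G = Gal(f/Q) is one of the 16 transitive subgroups 6T1, ..., 6T16 of S_6. The discriminant of f is -9727331052552192, which is not a perfect square, so G is not contained in A_6. The transitive groups of degree 6 not contained in A_6 are: C_6 (6T1, order 6), S_3 (6T2, order 6), D_6 (6T3, order 12), C_3 x S_3 (6T5, order 18), A_4 x C_2 (6T6, order 24), S_4 (6T8, order 24), S_3 x S_3 (6T9, order 36), S_4 x C_2 (6T11, order 48), (S_3 x S_3) : C_2 (6T13, order 72), PGL(2,5) (6T14, order 120), S_6 (6T16, order 720). By Dedekind's theorem, for a prime p not dividing disc(f) the degrees of the irreducible factors of f mod p form the cycle type of an element of G. Factoring f modulo the 27 such primes p <= 127 (skipping 2, 3, 17, 43, which divide the discriminant), each new pattern first appears at: mod 5: f = (x^6 + x^5 + 2), pattern 6; mod 7: f = (x + 3)(x^2 + 3x + 5)(x^3 + x + 6), pattern 3+2+1; mod 11: f = (x^2 + 9x + 5)(x^4 + 8x^3 + 4x^2 + 10x + 4), pattern 4+2; mod 13: f = (x + 4)(x + 7)(x^2 + 11)(x^2 + 8x + 5), pattern 2+2+1+1; mod 61: f = (x + 20)(x + 42)(x + 54)(x + 58)(x^2 + 15x + 31), pattern 2+1+1+1+1; mod 97: f = (x)(x + 74)(x + 78)(x^3 + 48x^2 + 42x + 14), pattern 3+1+1+1; mod 113: f = (x^2 + 25x + 105)(x^2 + 100x + 48)(x^2 + 107x + 33), pattern 2+2+2; mod 127: f = (x^3 + 52x^2 + 46x + 36)(x^3 + 81x^2 + 75x + 105), pattern 3+3. No other pattern occurs in this range, so the set of observed cycle types is {6, 3+2+1, 4+2, 2+2+1+1, 2+1+1+1+1, 3+1+1+1, 2+2+2, 3+3}. The candidates containing elements of all these cycle types are (S_3 x S_3) : C_2 (6T13) of order 72, S_6 (6T16) of order 720; the others are excluded. The observed types are precisely the cycle types that occur in (S_3 x S_3) : C_2 (6T13) (apart from the identity). Each of the other remaining candidates has further cycle types, and by the Chebotarev density theorem the matching factorization patterns would occur for a proportion of primes equal to their share of the group: S_6 (6T16) additionally contains elements of type 5+1, 4+1+1 (234 of its 720 elements, about 32% of primes). None of the 27 primes tested shows any such pattern (for each of these groups the chance of that is below 10^-4), which rules them out. Hence G = (S_3 x S_3) : C_2 (6T13), of order 72.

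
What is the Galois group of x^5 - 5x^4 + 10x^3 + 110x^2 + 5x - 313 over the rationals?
The polynomial f is an irreducible quintic over Q, so G = Gal(f/Q) is a transitive subgroup of S_5: one of C_5 (5T1, order 5), D_5 (5T2, order 10), F_20 (5T3, order 20), A_5 (5T4, order 60) or S_5 (5T5, order 120). The discriminant of f is 165888000000000, which is not a perfect square, so G is not contained in A_5. The transitive groups of degree 5 not contained in A_5 are: F_20 (5T3, order 20), S_5 (5T5, order 120). By Dedekind's theorem, for a prime p not dividing disc(f) the degrees of the irreducible factors of f mod p form the cycle type of an element of G. Factoring f modulo the 18 such primes p <= 73 (skipping 2, 3, 5, which divide the discriminant), each new pattern first appears at: mod 7: f = (x + 1)(x^4 + x^3 + 2x^2 + 3x + 2), pattern 4+1; mod 11: f = (x^5 + 6x^4 + 10x^3 + 5x + 6), pattern 5; mod 19: f = (x + 9)(x^2 + 10x + 7)(x^2 + 14x + 8), pattern 2+2+1; mod 41: f = (x + 4)(x + 10)(x + 16)(x + 22)(x + 25), pattern 1+1+1+1+1. No other pattern occurs in this range, so the set of observed cycle types is {4+1, 5, 2+2+1, 1+1+1+1+1}. The candidates containing elements of all these cycle types are F_20 (5T3) of order 20, S_5 (5T5) of order 120; the others are excluded. The observed types are precisely the cycle types that occur in F_20 (5T3). Each of the other remaining candidates has further cycle types, and by the Chebotarev density theorem the matching factorization patterns would occur for a proportion of primes equal to their share of the group: S_5 (5T5) additionally contains elements of type 3+2, 3+1+1, 2+1+1+1 (50 of its 120 elements, about 42% of primes). None of the 18 primes tested shows any such pattern (for each of these groups the chance of that is below 10^-4), which rules them out. Hence G = F_20 (5T3), of order 20.

5T3: F_20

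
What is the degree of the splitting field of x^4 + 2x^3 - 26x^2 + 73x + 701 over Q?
4

The degree of the splitting field over Q equals the order of the Galois group, so first determine the group. The polynomial is an irreducible quartic over Q and its discriminant is 9084453125, which is not a perfect square, so the Galois group is not contained in A_4. The resolvent cubic y^3 + 26*y^2 - 2658*y - 81037 has exactly one rational root, so the Galois group is C_4 or D_4. The quartic becomes reducible over Q(sqrt(disc)), so the group is C_4. The Galois group C_4 (4T1) has order 4, so the splitting field has degree 4 over Q.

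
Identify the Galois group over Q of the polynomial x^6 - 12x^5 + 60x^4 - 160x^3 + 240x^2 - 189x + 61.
(S_3 x S_3) : C_2 (order 72)

The polynomial f is an irreducible sextic over Q, so G = Gal(f/Q) is one of the 16 transitive subgroups 6T1, ..., 6T16 of S_6. The discriminant of f is -9059283, which is not a perfect square, so G is not contained in A_6. The transitive groups of degree 6 not contained in A_6 are: C_6 (6T1, order 6), S_3 (6T2, order 6), D_6 (6T3, order 12), C_3 x S_3 (6T5, order 18), A_4 x C_2 (6T6, order 24), S_4 (6T8, order 24), S_3 x S_3 (6T9, order 36), S_4 x C_2 (6T11, order 48), (S_3 x S_3) : C_2 (6T13, order 72), PGL(2,5) (6T14, order 120), S_6 (6T16, order 720). By Dedekind's theorem, for a prime p not dividing disc(f) the degrees of the irreducible factors of f mod p form the cycle type of an element of G. Factoring f modulo the 28 such primes p <= 127 (skipping 3, 17, 43, which divide the discriminant), each new pattern first appears at: mod 2: f = (x^6 + x + 1), pattern 6; mod 7: f = (x + 4)(x^2 + 6x + 4)(x^3 + 6x^2 + 6), pattern 3+2+1; mod 11: f = (x^2 + 9x + 2)(x^4 + x^3 + 5x^2 + 2x + 3), pattern 4+2; mod 13: f = (x + 3)(x + 8)(x^2 + 6x + 3)(x^2 + 10x + 5), pattern 2+2+1+1; mod 61: f = (x)(x + 2)(x + 8)(x + 19)(x^2 + 20x + 6), pattern 2+1+1+1+1; mod 97: f = (x + 8)(x + 10)(x + 47)(x^3 + 20x^2 + 65x + 10), pattern 3+1+1+1; mod 113: f = (x^2 + 6)(x^2 + 41x + 19)(x^2 + 60x + 61), pattern 2+2+2; mod 127: f = (x^3 + 33x^2 + x + 91)(x^3 + 82x^2 + 20x + 23), pattern 3+3. No other pattern occurs in this range, so the set of observed cycle types is {6, 3+2+1, 4+2, 2+2+1+1, 2+1+1+1+1, 3+1+1+1, 2+2+2, 3+3}. The candidates containing elements of all these cycle types are (S_3 x S_3) : C_2 (6T13) of order 72, S_6 (6T16) of order 720; the others are excluded. The observed types are precisely the cycle types that occur in (S_3 x S_3) : C_2 (6T13) (apart from the identity). Each of the other remaining candidates has further cycle types, and by the Chebotarev density theorem the matching factorization patterns would occur for a proportion of primes equal to their share of the group: S_6 (6T16) additionally contains elements of type 5+1, 4+1+1 (234 of its 720 elements, about 32% of primes). None of the 28 primes tested shows any such pattern (for each of these groups the chance of that is below 10^-4), which rules them out. Hence G = (S_3 x S_3) : C_2 (6T13), of order 72.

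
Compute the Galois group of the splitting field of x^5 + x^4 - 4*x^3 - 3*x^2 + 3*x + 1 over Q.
The polynomial f is an irreducible quintic over Q, so G = Gal(f/Q) is a transitive subgroup of S_5: one of C_5 (5T1, order 5), D_5 (5T2, order 10), F_20 (5T3, order 20), A_5 (5T4, order 60) or S_5 (5T5, order 120). The discriminant of f is 14641 = 121^2, a perfect square, so G is contained in A_5. The transitive groups of degree 5 contained in A_5 are: C_5 (5T1, order 5), D_5 (5T2, order 10), A_5 (5T4, order 60). By Dedekind's theorem, for a prime p not dividing disc(f) the degrees of the irreducible factors of f mod p form the cycle type of an element of G. Factoring f modulo the 14 such primes p <= 47 (skipping 11, which divides the discriminant), each new pattern first appears at: mod 2: f = (x^5 + x^4 + x^2 + x + 1), pattern 5; mod 23: f = (x + 9)(x + 12)(x + 13)(x + 17)(x + 19), pattern 1+1+1+1+1. No other pattern occurs in this range, so the set of observed cycle types is {5, 1+1+1+1+1}. The candidates containing elements of all these cycle types are C_5 (5T1) of order 5, D_5 (5T2) of order 10, A_5 (5T4) of order 60; the others are excluded. The observed types are precisely the cycle types that occur in C_5 (5T1). Each of the other remaining candidates has further cycle types, and by the Chebotarev density theorem the matching factorization patterns would occur for a proportion of primes equal to their share of the group: D_5 (5T2) additionally contains elements of type 2+2+1 (5 of its 10 elements, about 50% of primes); A_5 (5T4) additionally contains elements of type 3+1+1, 2+2+1 (35 of its 60 elements, about 58% of primes). None of the 14 primes tested shows any such pattern (for each of these groups the chance of that is below 10^-4), which rules them out. Hence G = C_5 (5T1), of order 5.

C_5, the cyclic group of order 5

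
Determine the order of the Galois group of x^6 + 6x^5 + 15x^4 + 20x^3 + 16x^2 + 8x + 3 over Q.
48

The degree of the splitting field over Q equals the order of the Galois group, so first determine the group. The polynomial f is an irreducible sextic over Q, so G = Gal(f/Q) is one of the 16 transitive subgroups 6T1, ..., 6T16 of S_6. The discriminant of f is -61504, which is not a perfect square, so G is not contained in A_6. The transitive groups of degree 6 not contained in A_6 are: C_6 (6T1, order 6), S_3 (6T2, order 6), D_6 (6T3, order 12), C_3 x S_3 (6T5, order 18), A_4 x C_2 (6T6, order 24), S_4 (6T8, order 24), S_3 x S_3 (6T9, order 36), S_4 x C_2 (6T11, order 48), (S_3 x S_3) : C_2 (6T13, order 72), PGL(2,5) (6T14, order 120), S_6 (6T16, order 720). By Dedekind's theorem, for a prime p not dividing disc(f) the degrees of the irreducible factors of f mod p form the cycle type of an element of G. Factoring f modulo the 17 such primes p <= 67 (skipping 2, 31, which divide the discriminant), each new pattern first appears at: mod 3: f = (x)(x + 2)(x^4 + x^3 + x^2 + 1), pattern 4+1+1; mod 5: f = (x^3 + 4x + 2)(x^3 + x^2 + x + 4), pattern 3+3; mod 7: f = (x^6 + 6x^5 + x^4 + 6x^3 + 2x^2 + x + 3), pattern 6; mod 11: f = (x^2 + x + 7)(x^2 + 2x + 10)(x^2 + 3x + 9), pattern 2+2+2; mod 13: f = (x^2 + 2x + 7)(x^4 + 4x^3 + 5x + 6), pattern 4+2; mod 37: f = (x + 6)(x + 33)(x^2 + 11x + 26)(x^2 + 30x + 8), pattern 2+2+1+1; mod 47: f = (x + 6)(x + 10)(x + 39)(x + 43)(x^2 + 2x + 13), pattern 2+1+1+1+1. No other pattern occurs in this range, so the set of observed cycle types is {4+1+1, 3+3, 6, 2+2+2, 4+2, 2+2+1+1, 2+1+1+1+1}. The candidates containing elements of all these cycle types are S_4 x C_2 (6T11) of order 48, S_6 (6T16) of order 720; the others are excluded. The observed types are precisely the cycle types that occur in S_4 x C_2 (6T11) (apart from the identity). Each of the other remaining candidates has further cycle types, and by the Chebotarev density theorem the matching factorization patterns would occur for a proportion of primes equal to their share of the group: S_6 (6T16) additionally contains elements of type 5+1, 3+2+1, 3+1+1+1 (304 of its 720 elements, about 42% of primes). None of the 17 primes tested shows any such pattern (for each of these groups the chance of that is below 10^-4), which rules them out. Hence G = S_4 x C_2 (6T11), of order 48. The Galois group S_4 x C_2 (6T11) has order 48, so the splitting field has degree 48 over Q.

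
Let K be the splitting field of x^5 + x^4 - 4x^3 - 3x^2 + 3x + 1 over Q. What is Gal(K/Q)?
The polynomial f is an irreducible quintic over Q, so G = Gal(f/Q) is a transitive subgroup of S_5: one of C_5 (5T1, order 5), D_5 (5T2, order 10), F_20 (5T3, order 20), A_5 (5T4, order 60) or S_5 (5T5, order 120). The discriminant of f is 14641 = 121^2, a perfect square, so G is contained in A_5. The transitive groups of degree 5 contained in A_5 are: C_5 (5T1, order 5), D_5 (5T2, order 10), A_5 (5T4, order 60). By Dedekind's theorem, for a prime p not dividing disc(f) the degrees of the irreducible factors of f mod p form the cycle type of an element of G. Factoring f modulo the 14 such primes p <= 47 (skipping 11, which divides the discriminant), each new pattern first appears at: mod 2: f = (x^5 + x^4 + x^2 + x + 1), pattern 5; mod 23: f = (x + 9)(x + 12)(x + 13)(x + 17)(x + 19), pattern 1+1+1+1+1. No other pattern occurs in this range, so the set of observed cycle types is {5, 1+1+1+1+1}. The candidates containing elements of all these cycle types are C_5 (5T1) of order 5, D_5 (5T2) of order 10, A_5 (5T4) of order 60; the others are excluded. The observed types are precisely the cycle types that occur in C_5 (5T1). Each of the other remaining candidates has further cycle types, and by the Chebotarev density theorem the matching factorization patterns would occur for a proportion of primes equal to their share of the group: D_5 (5T2) additionally contains elements of type 2+2+1 (5 of its 10 elements, about 50% of primes); A_5 (5T4) additionally contains elements of type 3+1+1, 2+2+1 (35 of its 60 elements, about 58% of primes). None of the 14 primes tested shows any such pattern (for each of these groups the chance of that is below 10^-4), which rules them out. Hence G = C_5 (5T1), of order 5.

C_5 (also written C5)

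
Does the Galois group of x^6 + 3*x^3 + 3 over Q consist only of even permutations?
The polynomial is irreducible of degree 6 over Q. Its discriminant is -177147, which is not a perfect square. A Galois group lies in the alternating group exactly when the discriminant is a square in Q, so the Galois group (C_3 x S_3) is not contained in A_6.

No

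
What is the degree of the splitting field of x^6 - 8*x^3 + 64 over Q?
6

The degree of the splitting field over Q equals the order of the Galois group, so first determine the group. The polynomial f is an irreducible sextic over Q, so G = Gal(f/Q) is one of the 16 transitive subgroups 6T1, ..., 6T16 of S_6. The discriminant of f is -21134460321792, which is not a perfect square, so G is not contained in A_6. The transitive groups of degree 6 not contained in A_6 are: C_6 (6T1, order 6), S_3 (6T2, order 6), D_6 (6T3, order 12), C_3 x S_3 (6T5, order 18), A_4 x C_2 (6T6, order 24), S_4 (6T8, order 24), S_3 x S_3 (6T9, order 36), S_4 x C_2 (6T11, order 48), (S_3 x S_3) : C_2 (6T13, order 72), PGL(2,5) (6T14, order 120), S_6 (6T16, order 720). By Dedekind's theorem, for a prime p not dividing disc(f) the degrees of the irreducible factors of f mod p form the cycle type of an element of G. Factoring f modulo the 37 such primes p <= 167 (skipping 2, 3, which divide the discriminant), each new pattern first appears at: mod 5: f = (x^6 + 2x^3 + 4), pattern 6; mod 7: f = (x^3 + 2)(x^3 + 4), pattern 3+3; mod 17: f = (x^2 + 9x + 4)(x^2 + 11x + 4)(x^2 + 14x + 4), pattern 2+2+2; mod 19: f = (x + 8)(x + 10)(x + 12)(x + 13)(x + 15)(x + 18), pattern 1+1+1+1+1+1. No other pattern occurs in this range, so the set of observed cycle types is {6, 3+3, 2+2+2, 1+1+1+1+1+1}. The candidates containing elements of all these cycle types are C_6 (6T1) of order 6, D_6 (6T3) of order 12, C_3 x S_3 (6T5) of order 18, A_4 x C_2 (6T6) of order 24, S_3 x S_3 (6T9) of order 36, S_4 x C_2 (6T11) of order 48, (S_3 x S_3) : C_2 (6T13) of order 72, PGL(2,5) (6T14) of order 120, S_6 (6T16) of order 720; the others are excluded. The observed types are precisely the cycle types that occur in C_6 (6T1). Each of the other remaining candidates has further cycle types, and by the Chebotarev density theorem the matching factorization patterns would occur for a proportion of primes equal to their share of the group: D_6 (6T3) additionally contains elements of type 2+2+1+1 (3 of its 12 elements, about 25% of primes); C_3 x S_3 (6T5) additionally contains elements of type 3+1+1+1 (4 of its 18 elements, about 22% of primes); A_4 x C_2 (6T6) additionally contains elements of type 2+2+1+1, 2+1+1+1+1 (6 of its 24 elements, about 25% of primes); S_3 x S_3 (6T9) additionally contains elements of type 3+1+1+1, 2+2+1+1 (13 of its 36 elements, about 36% of primes); S_4 x C_2 (6T11) additionally contains elements of type 4+2, 4+1+1, 2+2+1+1, 2+1+1+1+1 (24 of its 48 elements, about 50% of primes); (S_3 x S_3) : C_2 (6T13) additionally contains elements of type 4+2, 3+2+1, 3+1+1+1, 2+2+1+1, 2+1+1+1+1 (49 of its 72 elements, about 68% of primes); PGL(2,5) (6T14) additionally contains elements of type 5+1, 4+1+1, 2+2+1+1 (69 of its 120 elements, about 58% of primes); S_6 (6T16) additionally contains elements of type 5+1, 4+2, 4+1+1, 3+2+1, 3+1+1+1, 2+2+1+1, 2+1+1+1+1 (544 of its 720 elements, about 76% of primes). None of the 37 primes tested shows any such pattern (for each of these groups the chance of that is below 10^-4), which rules them out. Hence G = C_6 (6T1), of order 6. The Galois group C_6 (6T1) has order 6, so the splitting field has degree 6 over Q.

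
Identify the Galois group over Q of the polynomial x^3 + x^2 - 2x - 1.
C_3 (order 3)

The polynomial is an irreducible cubic over Q and its discriminant is 49 = 7^2, a perfect square. For an irreducible cubic, a square discriminant forces the Galois group to be A_3, the cyclic group of order 3.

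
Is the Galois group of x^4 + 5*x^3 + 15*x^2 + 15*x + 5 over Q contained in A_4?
No

The polynomial is irreducible of degree 4 over Q. Its discriminant is 15125, which is not a perfect square. A Galois group lies in the alternating group exactly when the discriminant is a square in Q, so the Galois group (C_4) is not contained in A_4.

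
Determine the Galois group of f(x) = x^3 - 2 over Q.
The polynomial is an irreducible cubic over Q and its discriminant is -108, which is not a perfect square. For an irreducible cubic, a non-square discriminant gives Galois group S_3.

S_3, the symmetric group on 3 letters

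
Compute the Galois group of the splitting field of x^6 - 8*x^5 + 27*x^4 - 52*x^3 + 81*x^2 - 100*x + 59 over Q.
The polynomial f is an irreducible sextic over Q, so G = Gal(f/Q) is one of the 16 transitive subgroups 6T1, ..., 6T16 of S_6. The discriminant of f is -95929008128, which is not a perfect square, so G is not contained in A_6. The transitive groups of degree 6 not contained in A_6 are: C_6 (6T1, order 6), S_3 (6T2, order 6), D_6 (6T3, order 12), C_3 x S_3 (6T5, order 18), A_4 x C_2 (6T6, order 24), S_4 (6T8, order 24), S_3 x S_3 (6T9, order 36), S_4 x C_2 (6T11, order 48), (S_3 x S_3) : C_2 (6T13, order 72), PGL(2,5) (6T14, order 120), S_6 (6T16, order 720). By Dedekind's theorem, for a prime p not dividing disc(f) the degrees of the irreducible factors of f mod p form the cycle type of an element of G. Factoring f modulo the 28 such primes p <= 127 (skipping 2, 29, 59, which divide the discriminant), each new pattern first appears at: mod 3: f = (x^3 + 2x + 1)(x^3 + x^2 + x + 2), pattern 3+3; mod 5: f = (x^6 + 2x^5 + 2x^4 + 3x^3 + x^2 + 4), pattern 6; mod 7: f = (x + 4)(x + 5)(x^4 + 4x^3 + 6x^2 + 3x + 4), pattern 4+1+1; mod 17: f = (x + 2)(x + 12)(x^2 + 4x + 1)(x^2 + 8x + 6), pattern 2+2+1+1; mod 23: f = (x^2 + 11x + 16)(x^2 + 13x + 6)(x^2 + 14x + 9), pattern 2+2+2; mod 67: f = (x^2 + 37x + 38)(x^4 + 22x^3 + 46x^2 + 23x + 28), pattern 4+2; mod 127: f = (x + 35)(x + 103)(x + 110)(x + 115)(x^2 + 10x + 19), pattern 2+1+1+1+1. No other pattern occurs in this range, so the set of observed cycle types is {3+3, 6, 4+1+1, 2+2+1+1, 2+2+2, 4+2, 2+1+1+1+1}. The candidates containing elements of all these cycle types are S_4 x C_2 (6T11) of order 48, S_6 (6T16) of order 720; the others are excluded. The observed types are precisely the cycle types that occur in S_4 x C_2 (6T11) (apart from the identity). Each of the other remaining candidates has further cycle types, and by the Chebotarev density theorem the matching factorization patterns would occur for a proportion of primes equal to their share of the group: S_6 (6T16) additionally contains elements of type 5+1, 3+2+1, 3+1+1+1 (304 of its 720 elements, about 42% of primes). None of the 28 primes tested shows any such pattern (for each of these groups the chance of that is below 10^-4), which rules them out. Hence G = S_4 x C_2 (6T11), of order 48.

S_4 x C_2 (also written S4xC2)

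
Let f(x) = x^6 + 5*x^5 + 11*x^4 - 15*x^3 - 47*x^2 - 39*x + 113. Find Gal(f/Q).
C_6

The polynomial f is an irreducible sextic over Q, so G = Gal(f/Q) is one of the 16 transitive subgroups 6T1, ..., 6T16 of S_6. The discriminant of f is -25350209347183, which is not a perfect square, so G is not contained in A_6. The transitive groups of degree 6 not contained in A_6 are: C_6 (6T1, order 6), S_3 (6T2, order 6), D_6 (6T3, order 12), C_3 x S_3 (6T5, order 18), A_4 x C_2 (6T6, order 24), S_4 (6T8, order 24), S_3 x S_3 (6T9, order 36), S_4 x C_2 (6T11, order 48), (S_3 x S_3) : C_2 (6T13, order 72), PGL(2,5) (6T14, order 120), S_6 (6T16, order 720). By Dedekind's theorem, for a prime p not dividing disc(f) the degrees of the irreducible factors of f mod p form the cycle type of an element of G. Factoring f modulo the 37 such primes p <= 167 (skipping 7, 71, which divide the discriminant), each new pattern first appears at: mod 2: f = (x^3 + x + 1)(x^3 + x^2 + 1), pattern 3+3; mod 3: f = (x^6 + 2x^5 + 2x^4 + x^2 + 2), pattern 6; mod 13: f = (x^2 + 2x + 3)(x^2 + 8x + 5)(x^2 + 8x + 11), pattern 2+2+2; mod 29: f = (x + 2)(x + 10)(x + 13)(x + 17)(x + 22)(x + 28), pattern 1+1+1+1+1+1. No other pattern occurs in this range, so the set of observed cycle types is {3+3, 6, 2+2+2, 1+1+1+1+1+1}. The candidates containing elements of all these cycle types are C_6 (6T1) of order 6, D_6 (6T3) of order 12, C_3 x S_3 (6T5) of order 18, A_4 x C_2 (6T6) of order 24, S_3 x S_3 (6T9) of order 36, S_4 x C_2 (6T11) of order 48, (S_3 x S_3) : C_2 (6T13) of order 72, PGL(2,5) (6T14) of order 120, S_6 (6T16) of order 720; the others are excluded. The observed types are precisely the cycle types that occur in C_6 (6T1). Each of the other remaining candidates has further cycle types, and by the Chebotarev density theorem the matching factorization patterns would occur for a proportion of primes equal to their share of the group: D_6 (6T3) additionally contains elements of type 2+2+1+1 (3 of its 12 elements, about 25% of primes); C_3 x S_3 (6T5) additionally contains elements of type 3+1+1+1 (4 of its 18 elements, about 22% of primes); A_4 x C_2 (6T6) additionally contains elements of type 2+2+1+1, 2+1+1+1+1 (6 of its 24 elements, about 25% of primes); S_3 x S_3 (6T9) additionally contains elements of type 3+1+1+1, 2+2+1+1 (13 of its 36 elements, about 36% of primes); S_4 x C_2 (6T11) additionally contains elements of type 4+2, 4+1+1, 2+2+1+1, 2+1+1+1+1 (24 of its 48 elements, about 50% of primes); (S_3 x S_3) : C_2 (6T13) additionally contains elements of type 4+2, 3+2+1, 3+1+1+1, 2+2+1+1, 2+1+1+1+1 (49 of its 72 elements, about 68% of primes); PGL(2,5) (6T14) additionally contains elements of type 5+1, 4+1+1, 2+2+1+1 (69 of its 120 elements, about 58% of primes); S_6 (6T16) additionally contains elements of type 5+1, 4+2, 4+1+1, 3+2+1, 3+1+1+1, 2+2+1+1, 2+1+1+1+1 (544 of its 720 elements, about 76% of primes). None of the 37 primes tested shows any such pattern (for each of these groups the chance of that is below 10^-4), which rules them out. Hence G = C_6 (6T1), of order 6.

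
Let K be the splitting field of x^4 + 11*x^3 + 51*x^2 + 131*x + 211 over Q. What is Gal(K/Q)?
C_4 (order 4)

The polynomial is an irreducible quartic over Q and its discriminant is 66430125, which is not a perfect square, so the Galois group is not contained in A_4. The resolvent cubic y^3 - 51*y^2 + 597*y + 352 has exactly one rational root, so the Galois group is C_4 or D_4. The quartic becomes reducible over Q(sqrt(disc)), so the group is C_4.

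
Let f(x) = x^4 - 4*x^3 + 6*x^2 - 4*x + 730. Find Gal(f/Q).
V_4 (also written V4)

The polynomial is an irreducible quartic over Q and its discriminant is 99179645184 = 314928^2, a perfect square, so the Galois group is contained in A_4. The resolvent cubic y^3 - 6*y^2 - 2904*y + 5824 splits completely over Q, which gives the Klein four-group V_4.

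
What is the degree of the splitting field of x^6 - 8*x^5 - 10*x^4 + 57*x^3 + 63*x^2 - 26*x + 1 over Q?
60

The degree of the splitting field over Q equals the order of the Galois group, so first determine the group. The polynomial f is an irreducible sextic over Q, so G = Gal(f/Q) is one of the 16 transitive subgroups 6T1, ..., 6T16 of S_6. The discriminant of f is 3646117689361 = 1909481^2, a perfect square, so G is contained in A_6. The transitive groups of degree 6 contained in A_6 are: A_4 (6T4, order 12), S_4 (6T7, order 24), (C_3 x C_3) : C_4 (6T10, order 36), PSL(2,5) (6T12, order 60), A_6 (6T15, order 360). By Dedekind's theorem, for a prime p not dividing disc(f) the degrees of the irreducible factors of f mod p form the cycle type of an element of G. Factoring f modulo the 21 such primes p <= 83 (skipping 7, 19, which divide the discriminant), each new pattern first appears at: mod 2: f = (x + 1)(x^5 + x^4 + x^3 + x + 1), pattern 5+1; mod 11: f = (x^3 + 4x^2 + 3x + 6)(x^3 + 10x^2 + 2x + 2), pattern 3+3; mod 61: f = (x + 36)(x + 59)(x^2 + 40x + 1)(x^2 + 40x + 11), pattern 2+2+1+1. No other pattern occurs in this range, so the set of observed cycle types is {5+1, 3+3, 2+2+1+1}. The candidates containing elements of all these cycle types are PSL(2,5) (6T12) of order 60, A_6 (6T15) of order 360; the others are excluded. The observed types are precisely the cycle types that occur in PSL(2,5) (6T12) (apart from the identity). Each of the other remaining candidates has further cycle types, and by the Chebotarev density theorem the matching factorization patterns would occur for a proportion of primes equal to their share of the group: A_6 (6T15) additionally contains elements of type 4+2, 3+1+1+1 (130 of its 360 elements, about 36% of primes). None of the 21 primes tested shows any such pattern (for each of these groups the chance of that is below 10^-4), which rules them out. Hence G = PSL(2,5) (6T12), of order 60. The Galois group PSL(2,5) (6T12) has order 60, so the splitting field has degree 60 over Q.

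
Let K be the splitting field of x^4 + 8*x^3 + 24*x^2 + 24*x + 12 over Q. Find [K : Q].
12

The degree of the splitting field over Q equals the order of the Galois group, so first determine the group. The polynomial is an irreducible quartic over Q and its discriminant is 331776 = 576^2, a perfect square, so the Galois group is contained in A_4. The resolvent cubic y^3 - 24*y^2 + 144*y - 192 is irreducible over Q. An irreducible resolvent with square discriminant gives A_4. The Galois group A_4 (4T4) has order 12, so the splitting field has degree 12 over Q.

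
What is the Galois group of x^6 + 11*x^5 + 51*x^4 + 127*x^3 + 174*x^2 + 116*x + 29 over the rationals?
(C_3 x C_3) : C_4, the transitive group 6T10 of order 36

The polynomial f is an irreducible sextic over Q, so G = Gal(f/Q) is one of the 16 transitive subgroups 6T1, ..., 6T16 of S_6. The discriminant of f is 525625 = 725^2, a perfect square, so G is contained in A_6. The transitive groups of degree 6 contained in A_6 are: A_4 (6T4, order 12), S_4 (6T7, order 24), (C_3 x C_3) : C_4 (6T10, order 36), PSL(2,5) (6T12, order 60), A_6 (6T15, order 360). By Dedekind's theorem, for a prime p not dividing disc(f) the degrees of the irreducible factors of f mod p form the cycle type of an element of G. Factoring f modulo the 19 such primes p <= 73 (skipping 5, 29, which divide the discriminant), each new pattern first appears at: mod 2: f = (x^2 + x + 1)(x^4 + x + 1), pattern 4+2; mod 11: f = (x^3 + 2x^2 + 4x + 2)(x^3 + 9x^2 + 7x + 9), pattern 3+3; mod 19: f = (x + 9)(x + 10)(x^2 + 1)(x^2 + 11x + 17), pattern 2+2+1+1; mod 61: f = (x + 21)(x + 28)(x + 35)(x^3 + 49x^2 + 37x + 49), pattern 3+1+1+1. No other pattern occurs in this range, so the set of observed cycle types is {4+2, 3+3, 2+2+1+1, 3+1+1+1}. The candidates containing elements of all these cycle types are (C_3 x C_3) : C_4 (6T10) of order 36, A_6 (6T15) of order 360; the others are excluded. The observed types are precisely the cycle types that occur in (C_3 x C_3) : C_4 (6T10) (apart from the identity). Each of the other remaining candidates has further cycle types, and by the Chebotarev density theorem the matching factorization patterns would occur for a proportion of primes equal to their share of the group: A_6 (6T15) additionally contains elements of type 5+1 (144 of its 360 elements, about 40% of primes). None of the 19 primes tested shows any such pattern (for each of these groups the chance of that is below 10^-4), which rules them out. Hence G = (C_3 x C_3) : C_4 (6T10), of order 36.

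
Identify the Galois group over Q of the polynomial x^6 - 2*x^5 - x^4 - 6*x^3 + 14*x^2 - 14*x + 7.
The polynomial f is an irreducible sextic over Q, so G = Gal(f/Q) is one of the 16 transitive subgroups 6T1, ..., 6T16 of S_6. The discriminant of f is 13191900736 = 114856^2, a perfect square, so G is contained in A_6. The transitive groups of degree 6 contained in A_6 are: A_4 (6T4, order 12), S_4 (6T7, order 24), (C_3 x C_3) : C_4 (6T10, order 36), PSL(2,5) (6T12, order 60), A_6 (6T15, order 360). By Dedekind's theorem, for a prime p not dividing disc(f) the degrees of the irreducible factors of f mod p form the cycle type of an element of G. Factoring f modulo the 33 such primes p <= 149 (skipping 2, 7, which divide the discriminant), each new pattern first appears at: mod 3: f = (x^3 + 2x + 2)(x^3 + x^2 + 2), pattern 3+3; mod 13: f = (x + 6)(x + 10)(x^2 + x + 5)(x^2 + 7x + 7), pattern 2+2+1+1. No other pattern occurs in this range, so the set of observed cycle types is {3+3, 2+2+1+1}. The candidates containing elements of all these cycle types are A_4 (6T4) of order 12, S_4 (6T7) of order 24, (C_3 x C_3) : C_4 (6T10) of order 36, PSL(2,5) (6T12) of order 60, A_6 (6T15) of order 360; the others are excluded. The observed types are precisely the cycle types that occur in A_4 (6T4) (apart from the identity). Each of the other remaining candidates has further cycle types, and by the Chebotarev density theorem the matching factorization patterns would occur for a proportion of primes equal to their share of the group: S_4 (6T7) additionally contains elements of type 4+2 (6 of its 24 elements, about 25% of primes); (C_3 x C_3) : C_4 (6T10) additionally contains elements of type 4+2, 3+1+1+1 (22 of its 36 elements, about 61% of primes); PSL(2,5) (6T12) additionally contains elements of type 5+1 (24 of its 60 elements, about 40% of primes); A_6 (6T15) additionally contains elements of type 5+1, 4+2, 3+1+1+1 (274 of its 360 elements, about 76% of primes). None of the 33 primes tested shows any such pattern (for each of these groups the chance of that is below 10^-4), which rules them out. Hence G = A_4 (6T4), of order 12.

A_4 (also written A4)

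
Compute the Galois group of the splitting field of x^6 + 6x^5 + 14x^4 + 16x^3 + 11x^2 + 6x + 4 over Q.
S_4 (order 24)

The polynomial f is an irreducible sextic over Q, so G = Gal(f/Q) is one of the 16 transitive subgroups 6T1, ..., 6T16 of S_6. The discriminant of f is -5120000, which is not a perfect square, so G is not contained in A_6. The transitive groups of degree 6 not contained in A_6 are: C_6 (6T1, order 6), S_3 (6T2, order 6), D_6 (6T3, order 12), C_3 x S_3 (6T5, order 18), A_4 x C_2 (6T6, order 24), S_4 (6T8, order 24), S_3 x S_3 (6T9, order 36), S_4 x C_2 (6T11, order 48), (S_3 x S_3) : C_2 (6T13, order 72), PGL(2,5) (6T14, order 120), S_6 (6T16, order 720). By Dedekind's theorem, for a prime p not dividing disc(f) the degrees of the irreducible factors of f mod p form the cycle type of an element of G. Factoring f modulo the 22 such primes p <= 89 (skipping 2, 5, which divide the discriminant), each new pattern first appears at: mod 3: f = (x^3 + x^2 + 2x + 1)(x^3 + 2x^2 + x + 1), pattern 3+3; mod 7: f = (x^2 + x + 6)(x^2 + 2x + 3)(x^2 + 3x + 1), pattern 2+2+2; mod 13: f = (x + 5)(x + 10)(x^4 + 4x^3 + 8x^2 + 8x + 11), pattern 4+1+1; mod 43: f = (x + 13)(x + 32)(x^2 + 2x + 5)(x^2 + 2x + 11), pattern 2+2+1+1. No other pattern occurs in this range, so the set of observed cycle types is {3+3, 2+2+2, 4+1+1, 2+2+1+1}. The candidates containing elements of all these cycle types are S_4 (6T8) of order 24, S_4 x C_2 (6T11) of order 48, PGL(2,5) (6T14) of order 120, S_6 (6T16) of order 720; the others are excluded. The observed types are precisely the cycle types that occur in S_4 (6T8) (apart from the identity). Each of the other remaining candidates has further cycle types, and by the Chebotarev density theorem the matching factorization patterns would occur for a proportion of primes equal to their share of the group: S_4 x C_2 (6T11) additionally contains elements of type 6, 4+2, 2+1+1+1+1 (17 of its 48 elements, about 35% of primes); PGL(2,5) (6T14) additionally contains elements of type 6, 5+1 (44 of its 120 elements, about 37% of primes); S_6 (6T16) additionally contains elements of type 6, 5+1, 4+2, 3+2+1, 3+1+1+1, 2+1+1+1+1 (529 of its 720 elements, about 73% of primes). None of the 22 primes tested shows any such pattern (for each of these groups the chance of that is below 10^-4), which rules them out. Hence G = S_4 (6T8), of order 24.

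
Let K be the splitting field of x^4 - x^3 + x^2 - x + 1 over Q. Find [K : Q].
4

The degree of the splitting field over Q equals the order of the Galois group, so first determine the group. The polynomial is an irreducible quartic over Q and its discriminant is 125, which is not a perfect square, so the Galois group is not contained in A_4. The resolvent cubic y^3 - y^2 - 3*y + 2 has exactly one rational root, so the Galois group is C_4 or D_4. The quartic becomes reducible over Q(sqrt(disc)), so the group is C_4. The Galois group C_4 (4T1) has order 4, so the splitting field has degree 4 over Q.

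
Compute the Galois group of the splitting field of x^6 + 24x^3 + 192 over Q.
The polynomial f is an irreducible sextic over Q, so G = Gal(f/Q) is one of the 16 transitive subgroups 6T1, ..., 6T16 of S_6. The discriminant of f is -190210142896128, which is not a perfect square, so G is not contained in A_6. The transitive groups of degree 6 not contained in A_6 are: C_6 (6T1, order 6), S_3 (6T2, order 6), D_6 (6T3, order 12), C_3 x S_3 (6T5, order 18), A_4 x C_2 (6T6, order 24), S_4 (6T8, order 24), S_3 x S_3 (6T9, order 36), S_4 x C_2 (6T11, order 48), (S_3 x S_3) : C_2 (6T13, order 72), PGL(2,5) (6T14, order 120), S_6 (6T16, order 720). By Dedekind's theorem, for a prime p not dividing disc(f) the degrees of the irreducible factors of f mod p form the cycle type of an element of G. Factoring f modulo the 33 such primes p <= 149 (skipping 2, 3, which divide the discriminant), each new pattern first appears at: mod 5: f = (x^6 + 4x^3 + 2), pattern 6; mod 7: f = (x + 3)(x + 5)(x + 6)(x^3 + 4), pattern 3+1+1+1; mod 17: f = (x^2 + 9x + 11)(x^2 + 10x + 11)(x^2 + 15x + 11), pattern 2+2+2; mod 19: f = (x^3 + 9)(x^3 + 15), pattern 3+3; mod 73: f = (x + 11)(x + 13)(x + 15)(x + 29)(x + 31)(x + 47), pattern 1+1+1+1+1+1. No other pattern occurs in this range, so the set of observed cycle types is {6, 3+1+1+1, 2+2+2, 3+3, 1+1+1+1+1+1}. The candidates containing elements of all these cycle types are C_3 x S_3 (6T5) of order 18, S_3 x S_3 (6T9) of order 36, (S_3 x S_3) : C_2 (6T13) of order 72, S_6 (6T16) of order 720; the others are excluded. The observed types are precisely the cycle types that occur in C_3 x S_3 (6T5). Each of the other remaining candidates has further cycle types, and by the Chebotarev density theorem the matching factorization patterns would occur for a proportion of primes equal to their share of the group: S_3 x S_3 (6T9) additionally contains elements of type 2+2+1+1 (9 of its 36 elements, about 25% of primes); (S_3 x S_3) : C_2 (6T13) additionally contains elements of type 4+2, 3+2+1, 2+2+1+1, 2+1+1+1+1 (45 of its 72 elements, about 62% of primes); S_6 (6T16) additionally contains elements of type 5+1, 4+2, 4+1+1, 3+2+1, 2+2+1+1, 2+1+1+1+1 (504 of its 720 elements, about 70% of primes). None of the 33 primes tested shows any such pattern (for each of these groups the chance of that is below 10^-4), which rules them out. Hence G = C_3 x S_3 (6T5), of order 18.

C_3 x S_3 (also written G18)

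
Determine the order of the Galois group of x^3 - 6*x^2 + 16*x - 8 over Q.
The degree of the splitting field over Q equals the order of the Galois group, so first determine the group. The polynomial is an irreducible cubic over Q and its discriminant is -1984, which is not a perfect square. For an irreducible cubic, a non-square discriminant gives Galois group S_3. The Galois group S_3 (3T2) has order 6, so the splitting field has degree 6 over Q.

6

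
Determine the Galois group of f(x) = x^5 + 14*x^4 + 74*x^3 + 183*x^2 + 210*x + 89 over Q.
The polynomial f is an irreducible quintic over Q, so G = Gal(f/Q) is a transitive subgroup of S_5: one of C_5 (5T1, order 5), D_5 (5T2, order 10), F_20 (5T3, order 20), A_5 (5T4, order 60) or S_5 (5T5, order 120). The discriminant of f is 14641 = 121^2, a perfect square, so G is contained in A_5. The transitive groups of degree 5 contained in A_5 are: C_5 (5T1, order 5), D_5 (5T2, order 10), A_5 (5T4, order 60). By Dedekind's theorem, for a prime p not dividing disc(f) the degrees of the irreducible factors of f mod p form the cycle type of an element of G. Factoring f modulo the 14 such primes p <= 47 (skipping 11, which divides the discriminant), each new pattern first appears at: mod 2: f = (x^5 + x^2 + 1), pattern 5; mod 23: f = (x + 7)(x + 9)(x + 13)(x + 14)(x + 17), pattern 1+1+1+1+1. No other pattern occurs in this range, so the set of observed cycle types is {5, 1+1+1+1+1}. The candidates containing elements of all these cycle types are C_5 (5T1) of order 5, D_5 (5T2) of order 10, A_5 (5T4) of order 60; the others are excluded. The observed types are precisely the cycle types that occur in C_5 (5T1). Each of the other remaining candidates has further cycle types, and by the Chebotarev density theorem the matching factorization patterns would occur for a proportion of primes equal to their share of the group: D_5 (5T2) additionally contains elements of type 2+2+1 (5 of its 10 elements, about 50% of primes); A_5 (5T4) additionally contains elements of type 3+1+1, 2+2+1 (35 of its 60 elements, about 58% of primes). None of the 14 primes tested shows any such pattern (for each of these groups the chance of that is below 10^-4), which rules them out. Hence G = C_5 (5T1), of order 5.

C_5 (also written C5)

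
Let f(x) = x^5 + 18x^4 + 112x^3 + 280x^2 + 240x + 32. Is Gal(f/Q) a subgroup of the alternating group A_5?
Yes

The polynomial is irreducible of degree 5 over Q. Its discriminant is 15352201216 = 123904^2, a perfect square. A Galois group lies in the alternating group exactly when the discriminant is a square in Q, so the Galois group (C_5) is contained in A_5.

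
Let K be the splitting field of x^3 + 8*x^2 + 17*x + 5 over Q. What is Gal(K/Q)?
C_3 (also written C3)

The polynomial is an irreducible cubic over Q and its discriminant is 169 = 13^2, a perfect square. For an irreducible cubic, a square discriminant forces the Galois group to be A_3, the cyclic group of order 3.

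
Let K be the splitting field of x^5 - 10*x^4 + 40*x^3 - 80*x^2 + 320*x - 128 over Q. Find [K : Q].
20

The degree of the splitting field over Q equals the order of the Galois group, so first determine the group. The polynomial f is an irreducible quintic over Q, so G = Gal(f/Q) is a transitive subgroup of S_5: one of C_5 (5T1, order 5), D_5 (5T2, order 10), F_20 (5T3, order 20), A_5 (5T4, order 60) or S_5 (5T5, order 120). The discriminant of f is 271790899200000, which is not a perfect square, so G is not contained in A_5. The transitive groups of degree 5 not contained in A_5 are: F_20 (5T3, order 20), S_5 (5T5, order 120). By Dedekind's theorem, for a prime p not dividing disc(f) the degrees of the irreducible factors of f mod p form the cycle type of an element of G. Factoring f modulo the 18 such primes p <= 73 (skipping 2, 3, 5, which divide the discriminant), each new pattern first appears at: mod 7: f = (x + 3)(x^4 + x^3 + 2x^2 + 5x + 4), pattern 4+1; mod 11: f = (x + 10)(x^2 + 3)(x^2 + 2x + 6), pattern 2+2+1; mod 19: f = (x^5 + 9x^4 + 2x^3 + 15x^2 + 16x + 5), pattern 5. No other pattern occurs in this range, so the set of observed cycle types is {4+1, 2+2+1, 5}. The candidates containing elements of all these cycle types are F_20 (5T3) of order 20, S_5 (5T5) of order 120; the others are excluded. The observed types are precisely the cycle types that occur in F_20 (5T3) (apart from the identity). Each of the other remaining candidates has further cycle types, and by the Chebotarev density theorem the matching factorization patterns would occur for a proportion of primes equal to their share of the group: S_5 (5T5) additionally contains elements of type 3+2, 3+1+1, 2+1+1+1 (50 of its 120 elements, about 42% of primes). None of the 18 primes tested shows any such pattern (for each of these groups the chance of that is below 10^-4), which rules them out. Hence G = F_20 (5T3), of order 20. The Galois group F_20 (5T3) has order 20, so the splitting field has degree 20 over Q.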